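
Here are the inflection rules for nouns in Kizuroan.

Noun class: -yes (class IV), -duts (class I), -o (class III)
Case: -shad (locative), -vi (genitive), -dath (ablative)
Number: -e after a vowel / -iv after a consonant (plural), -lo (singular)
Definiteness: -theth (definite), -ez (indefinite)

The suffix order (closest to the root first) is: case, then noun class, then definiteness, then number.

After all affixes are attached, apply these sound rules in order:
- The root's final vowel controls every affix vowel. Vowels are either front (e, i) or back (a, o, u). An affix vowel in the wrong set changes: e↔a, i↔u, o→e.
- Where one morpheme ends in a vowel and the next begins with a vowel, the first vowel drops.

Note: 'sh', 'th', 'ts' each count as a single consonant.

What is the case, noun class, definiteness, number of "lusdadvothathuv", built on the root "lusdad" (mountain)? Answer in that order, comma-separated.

Segment: lusdad-vi-o-theth-iv.
case: -vi → genitive.
noun class: -o → class III.
definiteness: -theth → definite.
number: -e/iv → plural.

genitive, class III, definite, plural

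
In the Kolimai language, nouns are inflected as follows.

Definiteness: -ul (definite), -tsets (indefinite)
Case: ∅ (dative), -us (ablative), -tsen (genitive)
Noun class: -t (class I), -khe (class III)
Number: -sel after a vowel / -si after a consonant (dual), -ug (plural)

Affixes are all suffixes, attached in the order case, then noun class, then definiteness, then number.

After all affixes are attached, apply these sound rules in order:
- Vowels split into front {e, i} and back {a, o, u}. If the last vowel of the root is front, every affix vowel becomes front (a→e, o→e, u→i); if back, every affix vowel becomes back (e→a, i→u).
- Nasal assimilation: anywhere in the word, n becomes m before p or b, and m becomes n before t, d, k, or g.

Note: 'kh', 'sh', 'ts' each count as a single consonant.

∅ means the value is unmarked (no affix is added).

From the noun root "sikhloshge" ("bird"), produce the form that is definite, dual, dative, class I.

sikhloshgetilsi

case = dative: zero marking, form stays sikhloshge.
Attach noun class class I -t → sikhloshget.
Attach definiteness definite -ul → sikhloshgetul.
Attach number dual -si (after consonant 'l') → sikhloshgetulsi.
Apply vowel harmony: sikhloshgetulsi → sikhloshgetilsi.
Nasal assimilation: no change.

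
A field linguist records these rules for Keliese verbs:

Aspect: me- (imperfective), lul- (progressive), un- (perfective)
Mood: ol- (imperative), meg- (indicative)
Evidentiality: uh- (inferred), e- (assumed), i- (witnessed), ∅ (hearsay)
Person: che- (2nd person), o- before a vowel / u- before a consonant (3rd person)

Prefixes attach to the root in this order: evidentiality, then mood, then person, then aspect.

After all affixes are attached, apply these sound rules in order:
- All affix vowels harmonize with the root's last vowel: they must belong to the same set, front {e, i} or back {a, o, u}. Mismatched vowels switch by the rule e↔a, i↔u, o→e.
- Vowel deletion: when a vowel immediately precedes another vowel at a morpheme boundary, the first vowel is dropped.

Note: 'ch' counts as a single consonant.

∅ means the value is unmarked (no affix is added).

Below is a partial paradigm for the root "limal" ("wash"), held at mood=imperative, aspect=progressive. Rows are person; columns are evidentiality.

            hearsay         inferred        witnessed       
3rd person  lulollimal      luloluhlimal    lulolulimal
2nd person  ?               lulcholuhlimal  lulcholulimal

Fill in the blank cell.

lulchollimal

evidentiality = hearsay: zero marking, form stays limal.
Attach mood imperative ol- → ollimal.
Attach person 2nd person che- → cheollimal.
Attach aspect progressive lul- → lulcheollimal.
Apply vowel harmony: lulcheollimal → lulchaollimal.
Apply vowel deletion: lulchaollimal → lulchollimal.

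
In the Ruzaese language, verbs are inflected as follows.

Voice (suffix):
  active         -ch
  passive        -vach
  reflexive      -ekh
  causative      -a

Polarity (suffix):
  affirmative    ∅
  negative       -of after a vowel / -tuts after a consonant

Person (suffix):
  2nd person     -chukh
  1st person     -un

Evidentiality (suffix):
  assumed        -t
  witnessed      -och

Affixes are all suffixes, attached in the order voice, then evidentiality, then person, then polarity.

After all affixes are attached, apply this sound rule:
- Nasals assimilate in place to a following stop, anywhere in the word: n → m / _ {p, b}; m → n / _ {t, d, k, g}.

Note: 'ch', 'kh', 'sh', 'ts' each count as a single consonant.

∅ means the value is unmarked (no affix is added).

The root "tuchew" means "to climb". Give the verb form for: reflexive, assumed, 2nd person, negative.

Attach voice reflexive -ekh → tuchewekh.
Attach evidentiality assumed -t → tuchewekht.
Attach person 2nd person -chukh → tuchewekhtchukh.
Attach polarity negative -tuts (after consonant 'kh') → tuchewekhtchukhtuts.
Nasal assimilation: no change.

tuchewekhtchukhtuts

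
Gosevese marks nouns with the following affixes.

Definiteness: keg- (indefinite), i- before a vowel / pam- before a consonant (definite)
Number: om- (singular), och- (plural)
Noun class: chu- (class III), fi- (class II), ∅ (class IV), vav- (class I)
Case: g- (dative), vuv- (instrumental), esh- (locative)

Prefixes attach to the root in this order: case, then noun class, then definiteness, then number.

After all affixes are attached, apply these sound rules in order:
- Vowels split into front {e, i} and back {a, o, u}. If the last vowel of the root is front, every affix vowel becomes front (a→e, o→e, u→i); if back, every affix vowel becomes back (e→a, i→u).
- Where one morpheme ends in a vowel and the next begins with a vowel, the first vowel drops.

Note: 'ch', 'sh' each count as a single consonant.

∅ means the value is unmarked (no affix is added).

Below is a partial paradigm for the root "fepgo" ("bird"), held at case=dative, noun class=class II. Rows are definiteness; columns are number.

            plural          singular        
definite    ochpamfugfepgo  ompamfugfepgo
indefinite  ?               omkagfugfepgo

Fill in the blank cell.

Attach case dative g- → gfepgo.
Attach noun class class II fi- → figfepgo.
Attach definiteness indefinite keg- → kegfigfepgo.
Attach number plural och- → ochkegfigfepgo.
Apply vowel harmony: ochkegfigfepgo → ochkagfugfepgo.
Vowel deletion: no change.

ochkagfugfepgo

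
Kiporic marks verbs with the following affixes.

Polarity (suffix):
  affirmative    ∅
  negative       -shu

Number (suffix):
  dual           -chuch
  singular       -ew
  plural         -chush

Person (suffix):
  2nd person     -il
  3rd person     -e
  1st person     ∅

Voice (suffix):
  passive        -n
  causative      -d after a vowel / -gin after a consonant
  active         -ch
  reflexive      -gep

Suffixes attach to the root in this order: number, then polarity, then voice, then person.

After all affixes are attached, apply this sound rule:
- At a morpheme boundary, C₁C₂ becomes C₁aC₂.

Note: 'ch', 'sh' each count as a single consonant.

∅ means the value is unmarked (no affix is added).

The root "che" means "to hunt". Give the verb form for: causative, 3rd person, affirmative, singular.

cheewagine

Attach number singular -ew → cheew.
polarity = affirmative: zero marking, form stays cheew.
Attach voice causative -gin (after consonant 'w') → cheewgin.
Attach person 3rd person -e → cheewgine.
Apply epenthesis: cheewgine → cheewagine.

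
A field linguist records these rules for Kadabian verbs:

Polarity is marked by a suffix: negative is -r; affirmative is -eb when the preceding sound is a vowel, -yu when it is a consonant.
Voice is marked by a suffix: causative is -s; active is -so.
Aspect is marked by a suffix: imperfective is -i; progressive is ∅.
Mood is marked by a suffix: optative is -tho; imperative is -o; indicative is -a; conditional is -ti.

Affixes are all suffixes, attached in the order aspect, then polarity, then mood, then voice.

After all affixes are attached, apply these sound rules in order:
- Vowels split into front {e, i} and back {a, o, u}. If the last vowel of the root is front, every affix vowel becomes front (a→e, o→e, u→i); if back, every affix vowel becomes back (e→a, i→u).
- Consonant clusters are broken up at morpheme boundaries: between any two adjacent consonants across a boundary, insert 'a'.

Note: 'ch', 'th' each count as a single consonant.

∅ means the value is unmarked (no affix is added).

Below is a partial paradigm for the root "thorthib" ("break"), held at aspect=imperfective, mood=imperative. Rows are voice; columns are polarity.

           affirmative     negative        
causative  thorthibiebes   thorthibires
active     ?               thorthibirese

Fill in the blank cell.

Attach aspect imperfective -i → thorthibi.
Attach polarity affirmative -eb (after vowel 'i') → thorthibieb.
Attach mood imperative -o → thorthibiebo.
Attach voice active -so → thorthibieboso.
Apply vowel harmony: thorthibieboso → thorthibiebese.
Epenthesis: no change.

thorthibiebese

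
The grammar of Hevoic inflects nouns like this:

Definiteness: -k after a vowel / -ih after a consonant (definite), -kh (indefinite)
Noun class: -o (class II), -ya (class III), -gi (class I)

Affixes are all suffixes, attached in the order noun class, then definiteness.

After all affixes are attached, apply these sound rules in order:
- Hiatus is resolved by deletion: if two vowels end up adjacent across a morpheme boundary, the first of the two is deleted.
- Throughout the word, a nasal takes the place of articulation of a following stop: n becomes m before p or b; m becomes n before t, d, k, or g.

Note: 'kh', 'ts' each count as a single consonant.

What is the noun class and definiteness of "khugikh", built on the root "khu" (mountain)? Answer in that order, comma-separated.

Segment: khu-gi-kh.
noun class: -gi → class I.
definiteness: -kh → indefinite.

class I, indefinite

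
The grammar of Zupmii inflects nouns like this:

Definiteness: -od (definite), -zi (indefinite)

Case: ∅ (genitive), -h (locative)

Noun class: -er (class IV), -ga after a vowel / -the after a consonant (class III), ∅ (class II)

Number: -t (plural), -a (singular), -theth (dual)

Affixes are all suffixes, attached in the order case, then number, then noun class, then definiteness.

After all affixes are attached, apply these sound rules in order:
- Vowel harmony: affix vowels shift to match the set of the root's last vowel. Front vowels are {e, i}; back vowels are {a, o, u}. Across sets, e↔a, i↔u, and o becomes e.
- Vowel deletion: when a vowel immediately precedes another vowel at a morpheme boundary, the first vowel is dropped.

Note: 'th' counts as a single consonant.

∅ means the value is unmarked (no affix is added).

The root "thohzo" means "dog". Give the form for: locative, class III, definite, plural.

Attach case locative -h → thohzoh.
Attach number plural -t → thohzoht.
Attach noun class class III -the (after consonant 't') → thohzohtthe.
Attach definiteness definite -od → thohzohttheod.
Apply vowel harmony: thohzohttheod → thohzohtthaod.
Apply vowel deletion: thohzohtthaod → thohzohtthod.

thohzohtthod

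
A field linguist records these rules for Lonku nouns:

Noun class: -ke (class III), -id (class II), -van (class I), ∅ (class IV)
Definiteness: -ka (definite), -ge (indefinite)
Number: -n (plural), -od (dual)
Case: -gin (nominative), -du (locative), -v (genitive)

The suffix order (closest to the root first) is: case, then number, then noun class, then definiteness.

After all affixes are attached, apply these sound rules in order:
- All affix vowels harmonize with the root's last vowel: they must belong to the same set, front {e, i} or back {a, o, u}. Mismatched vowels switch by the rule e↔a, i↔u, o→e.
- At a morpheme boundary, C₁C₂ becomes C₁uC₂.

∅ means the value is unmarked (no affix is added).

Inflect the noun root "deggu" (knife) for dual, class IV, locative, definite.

Attach case locative -du → deggudu.
Attach number dual -od → degguduod.
noun class = class IV: zero marking, form stays degguduod.
Attach definiteness definite -ka → degguduodka.
Vowel harmony: no change.
Apply epenthesis: degguduodka → degguduoduka.

degguduoduka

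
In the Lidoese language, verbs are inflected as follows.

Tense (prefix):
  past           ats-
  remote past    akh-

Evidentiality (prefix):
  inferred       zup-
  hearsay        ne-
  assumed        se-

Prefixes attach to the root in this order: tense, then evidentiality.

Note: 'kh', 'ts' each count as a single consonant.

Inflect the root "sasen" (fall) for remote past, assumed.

seakhsasen

Attach tense remote past akh- → akhsasen.
Attach evidentiality assumed se- → seakhsasen.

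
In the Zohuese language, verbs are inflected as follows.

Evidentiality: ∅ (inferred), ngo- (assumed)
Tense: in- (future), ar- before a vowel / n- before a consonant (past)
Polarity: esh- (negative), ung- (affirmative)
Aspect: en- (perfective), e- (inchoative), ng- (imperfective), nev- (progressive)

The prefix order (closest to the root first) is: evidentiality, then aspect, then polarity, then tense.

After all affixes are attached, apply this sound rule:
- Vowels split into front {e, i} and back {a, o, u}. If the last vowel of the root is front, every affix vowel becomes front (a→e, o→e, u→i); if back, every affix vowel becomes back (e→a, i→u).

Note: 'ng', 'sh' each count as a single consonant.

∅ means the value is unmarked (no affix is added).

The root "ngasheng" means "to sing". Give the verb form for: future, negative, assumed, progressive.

Attach evidentiality assumed ngo- → ngongasheng.
Attach aspect progressive nev- → nevngongasheng.
Attach polarity negative esh- → eshnevngongasheng.
Attach tense future in- → ineshnevngongasheng.
Apply vowel harmony: ineshnevngongasheng → ineshnevngengasheng.

ineshnevngengasheng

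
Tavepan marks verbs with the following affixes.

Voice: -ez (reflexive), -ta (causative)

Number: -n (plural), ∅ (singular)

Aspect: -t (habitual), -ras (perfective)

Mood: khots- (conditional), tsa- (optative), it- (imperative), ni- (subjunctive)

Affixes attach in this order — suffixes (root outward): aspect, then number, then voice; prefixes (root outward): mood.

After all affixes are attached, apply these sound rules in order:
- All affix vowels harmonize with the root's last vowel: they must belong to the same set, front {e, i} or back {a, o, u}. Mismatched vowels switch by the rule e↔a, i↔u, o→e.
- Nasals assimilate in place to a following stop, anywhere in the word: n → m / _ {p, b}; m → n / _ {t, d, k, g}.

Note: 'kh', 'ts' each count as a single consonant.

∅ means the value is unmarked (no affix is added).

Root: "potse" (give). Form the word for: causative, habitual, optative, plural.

Attach aspect habitual -t → potset.
Attach number plural -n → potsetn.
Attach voice causative -ta → potsetnta.
Attach mood optative tsa- → tsapotsetnta.
Apply vowel harmony: tsapotsetnta → tsepotsetnte.
Nasal assimilation: no change.

tsepotsetnte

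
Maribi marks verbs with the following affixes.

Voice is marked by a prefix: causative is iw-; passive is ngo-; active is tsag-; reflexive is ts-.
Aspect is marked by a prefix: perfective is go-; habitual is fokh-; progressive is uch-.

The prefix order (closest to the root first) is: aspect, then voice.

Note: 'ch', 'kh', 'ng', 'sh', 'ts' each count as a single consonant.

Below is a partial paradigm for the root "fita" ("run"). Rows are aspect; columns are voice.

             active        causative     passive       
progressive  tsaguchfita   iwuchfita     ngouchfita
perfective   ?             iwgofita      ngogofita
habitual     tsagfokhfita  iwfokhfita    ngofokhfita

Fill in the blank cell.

Attach aspect perfective go- → gofita.
Attach voice active tsag- → tsaggofita.

tsaggofita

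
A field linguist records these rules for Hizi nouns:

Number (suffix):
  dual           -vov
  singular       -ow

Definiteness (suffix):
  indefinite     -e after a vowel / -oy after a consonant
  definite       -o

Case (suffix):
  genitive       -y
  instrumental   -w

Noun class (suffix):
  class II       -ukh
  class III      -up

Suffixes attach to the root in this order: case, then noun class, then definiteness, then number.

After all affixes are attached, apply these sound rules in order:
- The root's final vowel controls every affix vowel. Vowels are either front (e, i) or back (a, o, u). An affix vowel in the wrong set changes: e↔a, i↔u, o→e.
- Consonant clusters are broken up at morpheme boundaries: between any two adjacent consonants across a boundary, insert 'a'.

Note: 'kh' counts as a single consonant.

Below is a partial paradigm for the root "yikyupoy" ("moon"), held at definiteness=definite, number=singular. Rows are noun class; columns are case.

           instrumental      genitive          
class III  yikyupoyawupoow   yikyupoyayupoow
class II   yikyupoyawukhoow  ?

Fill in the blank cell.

yikyupoyayukhoow

Attach case genitive -y → yikyupoyy.
Attach noun class class II -ukh → yikyupoyyukh.
Attach definiteness definite -o → yikyupoyyukho.
Attach number singular -ow → yikyupoyyukhoow.
Vowel harmony: no change.
Apply epenthesis: yikyupoyyukhoow → yikyupoyayukhoow.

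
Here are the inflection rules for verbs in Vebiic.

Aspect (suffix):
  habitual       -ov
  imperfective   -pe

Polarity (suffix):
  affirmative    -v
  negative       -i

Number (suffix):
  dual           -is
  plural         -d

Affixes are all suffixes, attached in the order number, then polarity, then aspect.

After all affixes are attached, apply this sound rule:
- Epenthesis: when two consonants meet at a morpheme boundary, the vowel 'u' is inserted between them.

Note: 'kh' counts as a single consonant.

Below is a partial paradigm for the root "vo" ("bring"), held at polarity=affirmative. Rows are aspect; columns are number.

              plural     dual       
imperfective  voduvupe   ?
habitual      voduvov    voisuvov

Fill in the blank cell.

voisuvupe

Attach number dual -is → vois.
Attach polarity affirmative -v → voisv.
Attach aspect imperfective -pe → voisvpe.
Apply epenthesis: voisvpe → voisuvupe.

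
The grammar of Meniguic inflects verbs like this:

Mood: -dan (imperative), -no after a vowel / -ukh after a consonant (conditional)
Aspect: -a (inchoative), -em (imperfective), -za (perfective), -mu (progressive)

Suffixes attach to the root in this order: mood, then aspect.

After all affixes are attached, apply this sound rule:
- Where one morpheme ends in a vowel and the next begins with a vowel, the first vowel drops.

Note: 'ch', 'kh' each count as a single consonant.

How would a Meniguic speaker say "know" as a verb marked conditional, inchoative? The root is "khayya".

khayyana

Attach mood conditional -no (after vowel 'a') → khayyano.
Attach aspect inchoative -a → khayyanoa.
Apply vowel deletion: khayyanoa → khayyana.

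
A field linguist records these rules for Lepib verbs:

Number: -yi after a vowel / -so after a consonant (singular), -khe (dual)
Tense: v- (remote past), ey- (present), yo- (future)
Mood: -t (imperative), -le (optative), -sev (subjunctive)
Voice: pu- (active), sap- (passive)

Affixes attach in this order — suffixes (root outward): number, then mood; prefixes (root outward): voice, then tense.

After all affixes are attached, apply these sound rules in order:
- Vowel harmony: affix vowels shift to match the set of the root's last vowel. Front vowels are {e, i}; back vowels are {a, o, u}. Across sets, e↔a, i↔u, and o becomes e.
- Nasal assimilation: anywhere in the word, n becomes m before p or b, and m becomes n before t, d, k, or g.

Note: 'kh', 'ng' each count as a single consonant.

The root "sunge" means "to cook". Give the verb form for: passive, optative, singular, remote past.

Attach voice passive sap- → sapsunge.
Attach number singular -yi (after vowel 'e') → sapsungeyi.
Attach tense remote past v- → vsapsungeyi.
Attach mood optative -le → vsapsungeyile.
Apply vowel harmony: vsapsungeyile → vsepsungeyile.
Nasal assimilation: no change.

vsepsungeyile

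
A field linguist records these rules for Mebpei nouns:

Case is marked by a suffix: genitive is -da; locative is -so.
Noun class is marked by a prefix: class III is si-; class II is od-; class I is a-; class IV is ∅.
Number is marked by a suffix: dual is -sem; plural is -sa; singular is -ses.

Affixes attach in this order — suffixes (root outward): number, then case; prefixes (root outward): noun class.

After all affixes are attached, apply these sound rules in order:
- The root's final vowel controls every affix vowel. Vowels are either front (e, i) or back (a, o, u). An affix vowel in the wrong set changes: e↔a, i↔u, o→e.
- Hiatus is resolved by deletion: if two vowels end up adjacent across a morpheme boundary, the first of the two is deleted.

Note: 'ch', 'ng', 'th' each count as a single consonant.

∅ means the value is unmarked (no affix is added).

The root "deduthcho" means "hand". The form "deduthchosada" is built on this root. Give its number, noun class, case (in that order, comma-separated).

Segment: deduthcho-sa-da.
number: -sa → plural.
noun class: ∅ → class IV.
case: -da → genitive.

plural, class IV, genitive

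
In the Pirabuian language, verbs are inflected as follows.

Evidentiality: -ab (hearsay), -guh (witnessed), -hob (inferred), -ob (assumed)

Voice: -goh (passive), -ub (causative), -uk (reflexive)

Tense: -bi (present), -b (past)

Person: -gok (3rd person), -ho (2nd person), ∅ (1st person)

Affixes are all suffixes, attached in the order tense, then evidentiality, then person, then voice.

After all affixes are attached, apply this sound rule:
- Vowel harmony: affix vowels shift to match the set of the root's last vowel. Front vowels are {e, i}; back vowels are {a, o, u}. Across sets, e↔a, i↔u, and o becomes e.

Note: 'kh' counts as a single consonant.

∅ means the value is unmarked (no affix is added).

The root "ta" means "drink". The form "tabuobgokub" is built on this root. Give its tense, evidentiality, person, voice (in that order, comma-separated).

Segment: ta-bi-ob-gok-ub.
tense: -bi → present.
evidentiality: -ob → assumed.
person: -gok → 3rd person.
voice: -ub → causative.

present, assumed, 3rd person, causative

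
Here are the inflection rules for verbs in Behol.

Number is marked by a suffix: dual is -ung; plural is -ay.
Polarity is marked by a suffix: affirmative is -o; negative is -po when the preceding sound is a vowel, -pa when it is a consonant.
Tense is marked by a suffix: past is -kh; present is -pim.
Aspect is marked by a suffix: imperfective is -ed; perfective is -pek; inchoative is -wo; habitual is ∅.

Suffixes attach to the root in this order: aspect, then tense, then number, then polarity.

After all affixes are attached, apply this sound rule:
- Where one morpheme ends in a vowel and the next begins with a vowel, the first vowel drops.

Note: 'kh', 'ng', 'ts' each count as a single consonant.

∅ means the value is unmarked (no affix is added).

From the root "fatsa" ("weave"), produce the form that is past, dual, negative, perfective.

Attach aspect perfective -pek → fatsapek.
Attach tense past -kh → fatsapekkh.
Attach number dual -ung → fatsapekkhung.
Attach polarity negative -pa (after consonant 'ng') → fatsapekkhungpa.
Vowel deletion: no change.

fatsapekkhungpa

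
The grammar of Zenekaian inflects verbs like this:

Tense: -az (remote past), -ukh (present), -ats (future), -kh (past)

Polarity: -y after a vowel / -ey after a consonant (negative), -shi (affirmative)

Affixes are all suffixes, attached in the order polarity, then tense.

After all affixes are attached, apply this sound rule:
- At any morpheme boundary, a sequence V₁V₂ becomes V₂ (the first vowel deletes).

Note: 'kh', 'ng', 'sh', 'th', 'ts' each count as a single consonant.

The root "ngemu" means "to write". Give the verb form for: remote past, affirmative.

Attach polarity affirmative -shi → ngemushi.
Attach tense remote past -az → ngemushiaz.
Apply vowel deletion: ngemushiaz → ngemushaz.

ngemushaz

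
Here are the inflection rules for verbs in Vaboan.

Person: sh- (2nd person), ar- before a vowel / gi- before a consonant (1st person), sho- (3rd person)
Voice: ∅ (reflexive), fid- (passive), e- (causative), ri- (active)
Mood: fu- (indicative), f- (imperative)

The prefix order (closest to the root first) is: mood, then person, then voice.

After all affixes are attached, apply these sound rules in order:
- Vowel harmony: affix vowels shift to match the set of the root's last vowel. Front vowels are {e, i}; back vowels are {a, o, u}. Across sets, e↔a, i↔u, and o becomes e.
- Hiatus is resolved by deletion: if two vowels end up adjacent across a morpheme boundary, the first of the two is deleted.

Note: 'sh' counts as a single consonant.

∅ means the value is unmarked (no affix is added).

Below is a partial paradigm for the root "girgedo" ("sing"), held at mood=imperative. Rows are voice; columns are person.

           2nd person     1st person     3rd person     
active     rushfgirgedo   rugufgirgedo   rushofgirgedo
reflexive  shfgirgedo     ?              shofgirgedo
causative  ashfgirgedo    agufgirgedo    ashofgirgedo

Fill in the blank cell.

gufgirgedo

Attach mood imperative f- → fgirgedo.
Attach person 1st person gi- (before consonant 'f') → gifgirgedo.
voice = reflexive: zero marking, form stays gifgirgedo.
Apply vowel harmony: gifgirgedo → gufgirgedo.
Vowel deletion: no change.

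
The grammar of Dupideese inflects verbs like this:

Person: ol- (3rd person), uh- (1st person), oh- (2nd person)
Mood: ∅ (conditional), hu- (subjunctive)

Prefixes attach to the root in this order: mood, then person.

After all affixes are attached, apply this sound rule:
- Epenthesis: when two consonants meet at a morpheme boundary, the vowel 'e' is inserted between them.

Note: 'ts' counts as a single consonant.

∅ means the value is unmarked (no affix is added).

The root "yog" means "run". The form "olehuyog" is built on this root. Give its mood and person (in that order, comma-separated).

Segment: ol-hu-yog.
mood: hu- → subjunctive.
person: ol- → 3rd person.

subjunctive, 3rd person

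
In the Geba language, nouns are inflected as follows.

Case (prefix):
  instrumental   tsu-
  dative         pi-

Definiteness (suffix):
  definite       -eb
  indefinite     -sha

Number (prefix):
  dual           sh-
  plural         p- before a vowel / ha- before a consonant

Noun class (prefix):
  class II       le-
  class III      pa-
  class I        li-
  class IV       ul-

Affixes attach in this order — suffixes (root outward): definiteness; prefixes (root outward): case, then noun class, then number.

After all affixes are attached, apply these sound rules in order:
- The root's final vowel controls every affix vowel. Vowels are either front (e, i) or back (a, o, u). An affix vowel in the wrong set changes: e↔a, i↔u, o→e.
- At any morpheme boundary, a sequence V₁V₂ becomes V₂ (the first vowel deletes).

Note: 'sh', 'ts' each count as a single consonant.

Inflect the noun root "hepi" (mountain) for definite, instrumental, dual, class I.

shlitsihepeb

Attach case instrumental tsu- → tsuhepi.
Attach noun class class I li- → litsuhepi.
Attach definiteness definite -eb → litsuhepieb.
Attach number dual sh- → shlitsuhepieb.
Apply vowel harmony: shlitsuhepieb → shlitsihepieb.
Apply vowel deletion: shlitsihepieb → shlitsihepeb.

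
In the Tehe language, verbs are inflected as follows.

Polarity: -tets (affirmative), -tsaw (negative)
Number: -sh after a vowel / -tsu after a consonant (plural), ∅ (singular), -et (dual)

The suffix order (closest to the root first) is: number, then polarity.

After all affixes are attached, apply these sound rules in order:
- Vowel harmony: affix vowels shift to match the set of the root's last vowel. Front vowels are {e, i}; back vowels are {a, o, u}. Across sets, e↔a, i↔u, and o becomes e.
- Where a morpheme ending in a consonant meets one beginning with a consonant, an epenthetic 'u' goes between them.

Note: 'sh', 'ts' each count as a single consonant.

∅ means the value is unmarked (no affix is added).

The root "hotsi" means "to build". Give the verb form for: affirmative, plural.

hotsishutets

Attach number plural -sh (after vowel 'i') → hotsish.
Attach polarity affirmative -tets → hotsishtets.
Vowel harmony: no change.
Apply epenthesis: hotsishtets → hotsishutets.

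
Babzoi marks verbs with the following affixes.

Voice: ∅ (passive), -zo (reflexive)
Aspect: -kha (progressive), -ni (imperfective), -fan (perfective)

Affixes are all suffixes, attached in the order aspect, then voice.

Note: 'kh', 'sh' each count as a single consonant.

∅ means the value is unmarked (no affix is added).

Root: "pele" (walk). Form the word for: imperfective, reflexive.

pelenizo

Attach aspect imperfective -ni → peleni.
Attach voice reflexive -zo → pelenizo.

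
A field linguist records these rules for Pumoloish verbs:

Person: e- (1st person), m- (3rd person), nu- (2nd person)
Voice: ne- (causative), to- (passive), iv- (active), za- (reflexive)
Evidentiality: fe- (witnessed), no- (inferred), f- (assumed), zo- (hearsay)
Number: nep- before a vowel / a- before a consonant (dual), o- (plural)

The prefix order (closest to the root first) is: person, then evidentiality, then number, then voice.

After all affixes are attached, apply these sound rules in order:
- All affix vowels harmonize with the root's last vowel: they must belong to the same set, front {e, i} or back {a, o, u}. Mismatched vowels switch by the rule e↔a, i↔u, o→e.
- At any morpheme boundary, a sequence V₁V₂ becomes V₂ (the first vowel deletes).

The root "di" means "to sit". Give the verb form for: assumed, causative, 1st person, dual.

Attach person 1st person e- → edi.
Attach evidentiality assumed f- → fedi.
Attach number dual a- (before consonant 'f') → afedi.
Attach voice causative ne- → neafedi.
Apply vowel harmony: neafedi → neefedi.
Apply vowel deletion: neefedi → nefedi.

nefedi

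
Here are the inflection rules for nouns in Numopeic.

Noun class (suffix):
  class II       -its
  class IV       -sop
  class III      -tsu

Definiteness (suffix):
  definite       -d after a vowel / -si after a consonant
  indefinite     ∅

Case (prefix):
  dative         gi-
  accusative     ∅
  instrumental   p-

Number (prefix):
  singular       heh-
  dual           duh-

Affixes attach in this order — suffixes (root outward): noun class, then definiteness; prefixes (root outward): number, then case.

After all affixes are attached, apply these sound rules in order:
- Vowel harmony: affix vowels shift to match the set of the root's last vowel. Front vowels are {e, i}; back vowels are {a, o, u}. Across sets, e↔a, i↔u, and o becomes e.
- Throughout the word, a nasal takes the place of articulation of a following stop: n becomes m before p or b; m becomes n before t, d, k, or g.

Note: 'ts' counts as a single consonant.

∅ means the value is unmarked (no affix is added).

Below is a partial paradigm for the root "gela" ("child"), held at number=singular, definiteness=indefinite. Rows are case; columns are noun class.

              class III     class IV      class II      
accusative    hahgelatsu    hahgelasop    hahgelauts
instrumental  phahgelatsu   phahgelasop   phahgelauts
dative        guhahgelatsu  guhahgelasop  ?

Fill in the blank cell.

Attach number singular heh- → hehgela.
Attach case dative gi- → gihehgela.
Attach noun class class II -its → gihehgelaits.
definiteness = indefinite: zero marking, form stays gihehgelaits.
Apply vowel harmony: gihehgelaits → guhahgelauts.
Nasal assimilation: no change.

guhahgelauts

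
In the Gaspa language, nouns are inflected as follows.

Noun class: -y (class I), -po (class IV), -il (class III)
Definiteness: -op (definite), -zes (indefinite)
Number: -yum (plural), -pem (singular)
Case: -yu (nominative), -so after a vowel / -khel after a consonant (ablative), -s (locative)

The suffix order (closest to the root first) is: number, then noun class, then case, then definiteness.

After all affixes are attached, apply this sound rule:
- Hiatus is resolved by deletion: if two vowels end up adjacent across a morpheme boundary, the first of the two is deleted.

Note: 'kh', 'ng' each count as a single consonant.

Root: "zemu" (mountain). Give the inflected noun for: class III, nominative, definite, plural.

Attach number plural -yum → zemuyum.
Attach noun class class III -il → zemuyumil.
Attach case nominative -yu → zemuyumilyu.
Attach definiteness definite -op → zemuyumilyuop.
Apply vowel deletion: zemuyumilyuop → zemuyumilyop.

zemuyumilyop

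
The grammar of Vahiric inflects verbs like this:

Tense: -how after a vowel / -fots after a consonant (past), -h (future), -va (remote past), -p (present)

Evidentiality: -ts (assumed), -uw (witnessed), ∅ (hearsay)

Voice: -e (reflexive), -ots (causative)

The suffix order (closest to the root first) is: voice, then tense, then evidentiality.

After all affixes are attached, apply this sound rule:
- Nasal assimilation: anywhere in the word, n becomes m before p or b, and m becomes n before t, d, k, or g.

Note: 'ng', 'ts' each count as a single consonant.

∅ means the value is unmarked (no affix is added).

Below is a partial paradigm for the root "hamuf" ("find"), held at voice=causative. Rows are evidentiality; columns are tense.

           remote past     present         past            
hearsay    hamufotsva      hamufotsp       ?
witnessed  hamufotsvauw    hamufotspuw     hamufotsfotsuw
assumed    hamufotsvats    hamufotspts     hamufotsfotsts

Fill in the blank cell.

hamufotsfots

Attach voice causative -ots → hamufots.
Attach tense past -fots (after consonant 'ts') → hamufotsfots.
evidentiality = hearsay: zero marking, form stays hamufotsfots.
Nasal assimilation: no change.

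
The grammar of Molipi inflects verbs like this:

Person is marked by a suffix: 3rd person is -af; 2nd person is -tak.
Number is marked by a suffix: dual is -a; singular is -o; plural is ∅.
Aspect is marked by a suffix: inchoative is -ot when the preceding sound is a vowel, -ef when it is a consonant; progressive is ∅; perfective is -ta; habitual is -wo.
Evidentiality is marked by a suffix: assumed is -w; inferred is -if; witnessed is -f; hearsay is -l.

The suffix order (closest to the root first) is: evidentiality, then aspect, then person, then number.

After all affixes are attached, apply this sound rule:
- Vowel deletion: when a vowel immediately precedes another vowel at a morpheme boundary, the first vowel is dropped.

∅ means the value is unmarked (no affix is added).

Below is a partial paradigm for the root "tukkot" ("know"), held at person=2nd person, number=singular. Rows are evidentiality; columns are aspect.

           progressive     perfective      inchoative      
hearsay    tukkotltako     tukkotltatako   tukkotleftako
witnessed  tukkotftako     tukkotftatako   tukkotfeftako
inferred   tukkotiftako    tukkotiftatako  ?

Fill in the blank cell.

Attach evidentiality inferred -if → tukkotif.
Attach aspect inchoative -ef (after consonant 'f') → tukkotifef.
Attach person 2nd person -tak → tukkotifeftak.
Attach number singular -o → tukkotifeftako.
Vowel deletion: no change.

tukkotifeftako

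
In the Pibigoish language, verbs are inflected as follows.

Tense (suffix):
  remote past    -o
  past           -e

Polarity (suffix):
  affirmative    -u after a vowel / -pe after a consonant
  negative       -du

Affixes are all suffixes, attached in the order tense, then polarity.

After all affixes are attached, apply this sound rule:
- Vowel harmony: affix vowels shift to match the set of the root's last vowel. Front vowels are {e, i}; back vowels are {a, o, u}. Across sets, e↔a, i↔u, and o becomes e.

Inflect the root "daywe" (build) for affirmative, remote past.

Attach tense remote past -o → dayweo.
Attach polarity affirmative -u (after vowel 'o') → dayweou.
Apply vowel harmony: dayweou → dayweei.

dayweei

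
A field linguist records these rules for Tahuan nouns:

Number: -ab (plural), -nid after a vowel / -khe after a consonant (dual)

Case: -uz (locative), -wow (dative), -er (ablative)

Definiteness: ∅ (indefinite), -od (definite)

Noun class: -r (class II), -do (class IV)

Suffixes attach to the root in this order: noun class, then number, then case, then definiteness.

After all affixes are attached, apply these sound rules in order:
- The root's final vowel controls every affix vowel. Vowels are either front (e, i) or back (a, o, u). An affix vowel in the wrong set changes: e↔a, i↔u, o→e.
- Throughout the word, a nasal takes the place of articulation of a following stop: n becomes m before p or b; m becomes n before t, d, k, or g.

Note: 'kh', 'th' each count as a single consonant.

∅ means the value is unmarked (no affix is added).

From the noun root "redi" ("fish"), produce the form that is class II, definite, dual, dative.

redirkhewewed

Attach noun class class II -r → redir.
Attach number dual -khe (after consonant 'r') → redirkhe.
Attach case dative -wow → redirkhewow.
Attach definiteness definite -od → redirkhewowod.
Apply vowel harmony: redirkhewowod → redirkhewewed.
Nasal assimilation: no change.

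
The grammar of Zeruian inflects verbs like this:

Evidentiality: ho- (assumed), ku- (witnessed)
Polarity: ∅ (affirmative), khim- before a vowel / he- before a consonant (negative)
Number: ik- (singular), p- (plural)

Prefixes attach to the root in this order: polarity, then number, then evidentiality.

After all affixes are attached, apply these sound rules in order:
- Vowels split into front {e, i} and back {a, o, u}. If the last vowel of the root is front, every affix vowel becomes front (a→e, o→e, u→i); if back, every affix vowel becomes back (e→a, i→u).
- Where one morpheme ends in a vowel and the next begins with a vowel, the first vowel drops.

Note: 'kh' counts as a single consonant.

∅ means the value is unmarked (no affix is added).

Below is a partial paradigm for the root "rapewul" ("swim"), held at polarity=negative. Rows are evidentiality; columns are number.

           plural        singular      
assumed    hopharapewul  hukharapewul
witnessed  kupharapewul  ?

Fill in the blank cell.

kukharapewul

Attach polarity negative he- (before consonant 'r') → herapewul.
Attach number singular ik- → ikherapewul.
Attach evidentiality witnessed ku- → kuikherapewul.
Apply vowel harmony: kuikherapewul → kuukharapewul.
Apply vowel deletion: kuukharapewul → kukharapewul.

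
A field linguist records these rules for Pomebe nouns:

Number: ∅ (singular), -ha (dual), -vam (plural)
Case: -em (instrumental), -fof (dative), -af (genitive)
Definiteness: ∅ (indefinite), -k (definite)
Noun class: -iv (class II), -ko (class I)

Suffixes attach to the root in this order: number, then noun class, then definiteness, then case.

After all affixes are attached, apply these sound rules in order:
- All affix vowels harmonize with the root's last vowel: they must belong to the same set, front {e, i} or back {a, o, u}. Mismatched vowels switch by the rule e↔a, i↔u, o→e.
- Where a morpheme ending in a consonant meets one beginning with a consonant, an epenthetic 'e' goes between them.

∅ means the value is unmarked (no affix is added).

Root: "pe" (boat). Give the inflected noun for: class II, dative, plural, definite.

Attach number plural -vam → pevam.
Attach noun class class II -iv → pevamiv.
Attach definiteness definite -k → pevamivk.
Attach case dative -fof → pevamivkfof.
Apply vowel harmony: pevamivkfof → pevemivkfef.
Apply epenthesis: pevemivkfef → pevemivekefef.

pevemivekefef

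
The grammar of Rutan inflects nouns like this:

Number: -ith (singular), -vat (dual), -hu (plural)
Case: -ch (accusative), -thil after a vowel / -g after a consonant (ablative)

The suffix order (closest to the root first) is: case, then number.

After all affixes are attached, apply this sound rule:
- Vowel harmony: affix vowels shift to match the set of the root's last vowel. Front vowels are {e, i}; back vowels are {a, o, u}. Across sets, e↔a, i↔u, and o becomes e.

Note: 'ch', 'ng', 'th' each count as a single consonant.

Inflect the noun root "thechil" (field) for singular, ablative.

Attach case ablative -g (after consonant 'l') → thechilg.
Attach number singular -ith → thechilgith.
Vowel harmony: no change.

thechilgith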